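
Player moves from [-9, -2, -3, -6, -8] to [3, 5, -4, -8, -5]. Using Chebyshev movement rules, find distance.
12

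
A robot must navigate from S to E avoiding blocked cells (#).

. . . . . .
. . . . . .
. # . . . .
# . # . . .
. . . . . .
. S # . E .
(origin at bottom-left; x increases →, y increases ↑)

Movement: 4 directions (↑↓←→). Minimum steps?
5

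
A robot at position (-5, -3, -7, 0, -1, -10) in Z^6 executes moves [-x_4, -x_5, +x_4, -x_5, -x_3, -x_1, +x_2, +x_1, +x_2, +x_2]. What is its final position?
(-5, 0, -8, 0, -3, -10)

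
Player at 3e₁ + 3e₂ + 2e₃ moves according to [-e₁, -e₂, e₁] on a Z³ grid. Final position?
(3, 2, 2)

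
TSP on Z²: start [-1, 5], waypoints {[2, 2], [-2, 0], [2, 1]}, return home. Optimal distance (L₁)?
18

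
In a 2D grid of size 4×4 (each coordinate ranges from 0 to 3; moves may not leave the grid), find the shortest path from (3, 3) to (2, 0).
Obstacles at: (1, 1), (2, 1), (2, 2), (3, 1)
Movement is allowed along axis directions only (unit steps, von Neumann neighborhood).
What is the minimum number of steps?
8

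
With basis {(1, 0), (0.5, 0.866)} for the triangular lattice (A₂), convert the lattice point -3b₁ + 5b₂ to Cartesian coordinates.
(-0.5, 4.33)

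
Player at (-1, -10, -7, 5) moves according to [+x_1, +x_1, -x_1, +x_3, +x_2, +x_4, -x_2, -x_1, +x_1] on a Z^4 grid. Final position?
(0, -10, -6, 6)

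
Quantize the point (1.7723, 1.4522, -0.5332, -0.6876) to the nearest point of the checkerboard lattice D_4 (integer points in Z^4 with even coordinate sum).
(2, 1, 0, -1)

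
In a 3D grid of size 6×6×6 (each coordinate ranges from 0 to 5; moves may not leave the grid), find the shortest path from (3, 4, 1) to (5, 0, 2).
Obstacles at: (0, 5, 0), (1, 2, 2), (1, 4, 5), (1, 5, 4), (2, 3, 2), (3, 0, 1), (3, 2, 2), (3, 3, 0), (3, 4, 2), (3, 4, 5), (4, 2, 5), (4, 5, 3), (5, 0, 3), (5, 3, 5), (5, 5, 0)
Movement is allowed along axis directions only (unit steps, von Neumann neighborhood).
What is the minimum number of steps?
7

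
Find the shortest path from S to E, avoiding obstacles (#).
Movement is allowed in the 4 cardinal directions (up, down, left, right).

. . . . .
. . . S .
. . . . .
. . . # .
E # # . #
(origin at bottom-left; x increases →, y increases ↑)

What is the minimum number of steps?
6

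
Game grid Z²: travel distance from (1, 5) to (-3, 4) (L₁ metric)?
5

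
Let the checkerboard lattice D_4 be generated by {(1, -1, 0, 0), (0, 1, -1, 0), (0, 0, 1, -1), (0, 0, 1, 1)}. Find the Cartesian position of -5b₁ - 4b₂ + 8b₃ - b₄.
(-5, 1, 11, -9)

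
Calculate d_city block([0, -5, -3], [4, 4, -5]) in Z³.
15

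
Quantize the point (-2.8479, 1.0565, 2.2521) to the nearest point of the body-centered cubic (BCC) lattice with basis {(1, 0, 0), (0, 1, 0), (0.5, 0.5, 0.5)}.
(-3, 1, 2)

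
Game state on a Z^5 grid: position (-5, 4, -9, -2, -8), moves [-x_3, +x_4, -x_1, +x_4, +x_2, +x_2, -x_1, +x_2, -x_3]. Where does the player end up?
(-7, 7, -11, 0, -8)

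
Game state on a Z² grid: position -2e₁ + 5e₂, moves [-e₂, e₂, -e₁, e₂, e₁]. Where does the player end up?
(-2, 6)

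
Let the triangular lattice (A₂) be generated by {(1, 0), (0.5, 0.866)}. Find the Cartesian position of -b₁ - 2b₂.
(-2, -1.732)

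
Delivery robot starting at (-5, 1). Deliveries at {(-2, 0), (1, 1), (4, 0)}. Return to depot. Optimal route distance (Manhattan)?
20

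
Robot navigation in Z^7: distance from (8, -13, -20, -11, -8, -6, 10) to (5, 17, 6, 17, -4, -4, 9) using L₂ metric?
48.8876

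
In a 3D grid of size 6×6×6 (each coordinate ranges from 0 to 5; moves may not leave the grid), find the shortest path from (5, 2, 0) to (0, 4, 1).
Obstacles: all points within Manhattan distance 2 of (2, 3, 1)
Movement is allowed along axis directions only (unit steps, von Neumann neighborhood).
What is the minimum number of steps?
10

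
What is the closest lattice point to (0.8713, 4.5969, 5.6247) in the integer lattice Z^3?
(1, 5, 6)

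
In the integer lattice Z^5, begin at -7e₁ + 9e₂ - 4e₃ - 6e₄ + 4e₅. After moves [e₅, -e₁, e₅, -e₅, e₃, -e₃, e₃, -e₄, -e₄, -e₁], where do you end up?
(-9, 9, -3, -8, 5)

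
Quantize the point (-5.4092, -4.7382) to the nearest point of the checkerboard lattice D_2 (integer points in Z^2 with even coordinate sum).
(-5, -5)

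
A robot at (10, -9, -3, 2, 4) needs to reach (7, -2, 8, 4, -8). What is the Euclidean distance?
18.0831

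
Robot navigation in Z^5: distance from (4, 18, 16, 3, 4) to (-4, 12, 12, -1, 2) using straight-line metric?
11.6619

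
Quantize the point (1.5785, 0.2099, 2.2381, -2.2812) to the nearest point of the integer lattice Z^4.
(2, 0, 2, -2)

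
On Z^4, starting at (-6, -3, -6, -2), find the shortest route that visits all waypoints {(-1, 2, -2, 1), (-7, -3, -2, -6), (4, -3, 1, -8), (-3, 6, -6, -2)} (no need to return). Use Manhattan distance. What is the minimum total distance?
59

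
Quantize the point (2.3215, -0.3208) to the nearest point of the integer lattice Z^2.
(2, 0)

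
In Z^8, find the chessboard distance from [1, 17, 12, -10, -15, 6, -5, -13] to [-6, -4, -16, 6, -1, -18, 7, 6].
28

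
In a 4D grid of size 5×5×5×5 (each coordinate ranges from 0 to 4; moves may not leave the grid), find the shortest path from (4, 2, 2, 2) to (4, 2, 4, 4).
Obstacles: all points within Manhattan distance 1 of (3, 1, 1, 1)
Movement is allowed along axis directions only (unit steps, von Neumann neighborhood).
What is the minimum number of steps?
4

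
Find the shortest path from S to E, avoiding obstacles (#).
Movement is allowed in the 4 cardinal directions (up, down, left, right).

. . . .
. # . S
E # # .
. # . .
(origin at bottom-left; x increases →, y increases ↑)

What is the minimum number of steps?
6
(one shortest path: (3, 2) → (2, 2) → (2, 3) → (1, 3) → (0, 3) → (0, 2) → (0, 1))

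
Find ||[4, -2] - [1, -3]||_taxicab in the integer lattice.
4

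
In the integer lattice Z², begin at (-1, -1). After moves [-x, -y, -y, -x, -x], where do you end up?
(-4, -3)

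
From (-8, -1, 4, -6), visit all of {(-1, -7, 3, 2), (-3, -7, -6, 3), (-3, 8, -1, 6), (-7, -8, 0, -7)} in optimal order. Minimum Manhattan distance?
67
(one optimal route: (-8, -1, 4, -6) → (-7, -8, 0, -7) → (-1, -7, 3, 2) → (-3, -7, -6, 3) → (-3, 8, -1, 6))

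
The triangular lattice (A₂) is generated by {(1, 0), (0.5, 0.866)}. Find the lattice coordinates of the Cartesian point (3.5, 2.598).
2b₁ + 3b₂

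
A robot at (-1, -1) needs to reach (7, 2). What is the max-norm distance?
8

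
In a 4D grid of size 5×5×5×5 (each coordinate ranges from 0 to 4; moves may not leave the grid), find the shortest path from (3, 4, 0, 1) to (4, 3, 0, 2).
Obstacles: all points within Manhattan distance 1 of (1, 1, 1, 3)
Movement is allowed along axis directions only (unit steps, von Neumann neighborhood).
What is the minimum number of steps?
3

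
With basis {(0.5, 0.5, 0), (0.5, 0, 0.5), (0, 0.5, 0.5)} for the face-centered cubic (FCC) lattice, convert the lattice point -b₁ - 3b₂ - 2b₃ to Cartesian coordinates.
(-2, -1.5, -2.5)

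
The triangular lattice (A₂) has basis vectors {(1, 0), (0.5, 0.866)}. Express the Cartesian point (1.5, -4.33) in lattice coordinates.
4b₁ - 5b₂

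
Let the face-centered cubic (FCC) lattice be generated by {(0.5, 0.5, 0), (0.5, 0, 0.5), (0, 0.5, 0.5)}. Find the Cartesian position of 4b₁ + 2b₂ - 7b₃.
(3, -1.5, -2.5)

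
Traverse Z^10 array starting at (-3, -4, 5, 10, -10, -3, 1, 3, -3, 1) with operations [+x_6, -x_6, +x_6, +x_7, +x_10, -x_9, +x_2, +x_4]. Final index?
(-3, -3, 5, 11, -10, -2, 2, 3, -4, 2)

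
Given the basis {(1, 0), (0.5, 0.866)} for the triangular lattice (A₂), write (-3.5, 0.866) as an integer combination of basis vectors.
-4b₁ + b₂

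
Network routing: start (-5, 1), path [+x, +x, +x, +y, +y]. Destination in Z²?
(-2, 3)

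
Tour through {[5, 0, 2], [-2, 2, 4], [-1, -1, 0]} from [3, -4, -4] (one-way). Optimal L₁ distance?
29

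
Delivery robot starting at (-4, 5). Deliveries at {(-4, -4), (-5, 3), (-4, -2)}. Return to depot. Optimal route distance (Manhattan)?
20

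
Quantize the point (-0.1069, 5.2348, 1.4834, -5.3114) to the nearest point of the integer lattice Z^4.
(0, 5, 1, -5)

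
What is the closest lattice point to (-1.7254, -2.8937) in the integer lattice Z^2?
(-2, -3)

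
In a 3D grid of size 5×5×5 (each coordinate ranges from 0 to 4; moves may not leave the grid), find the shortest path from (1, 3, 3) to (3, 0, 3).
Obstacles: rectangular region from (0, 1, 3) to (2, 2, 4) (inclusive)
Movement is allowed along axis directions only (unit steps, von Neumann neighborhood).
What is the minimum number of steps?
5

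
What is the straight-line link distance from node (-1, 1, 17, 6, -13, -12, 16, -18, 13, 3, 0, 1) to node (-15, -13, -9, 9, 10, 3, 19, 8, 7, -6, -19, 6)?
54.9454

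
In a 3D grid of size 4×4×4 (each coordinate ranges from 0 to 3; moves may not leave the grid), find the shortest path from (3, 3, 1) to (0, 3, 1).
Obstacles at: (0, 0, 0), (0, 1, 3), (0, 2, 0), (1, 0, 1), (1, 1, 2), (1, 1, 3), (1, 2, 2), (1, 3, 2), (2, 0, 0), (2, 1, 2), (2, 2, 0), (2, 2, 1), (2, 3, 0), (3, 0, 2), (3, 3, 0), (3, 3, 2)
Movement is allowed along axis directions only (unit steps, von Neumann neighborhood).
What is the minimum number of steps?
3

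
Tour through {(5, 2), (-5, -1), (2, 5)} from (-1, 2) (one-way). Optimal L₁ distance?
25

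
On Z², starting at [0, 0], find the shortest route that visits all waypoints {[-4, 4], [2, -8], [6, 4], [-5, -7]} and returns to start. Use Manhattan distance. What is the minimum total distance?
50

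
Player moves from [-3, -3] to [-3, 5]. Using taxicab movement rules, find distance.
8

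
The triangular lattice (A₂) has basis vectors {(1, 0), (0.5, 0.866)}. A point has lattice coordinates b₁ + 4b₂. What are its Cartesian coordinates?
(3, 3.464)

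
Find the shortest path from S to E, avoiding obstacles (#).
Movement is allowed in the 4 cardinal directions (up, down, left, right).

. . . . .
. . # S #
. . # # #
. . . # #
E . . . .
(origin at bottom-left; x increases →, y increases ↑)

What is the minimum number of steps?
8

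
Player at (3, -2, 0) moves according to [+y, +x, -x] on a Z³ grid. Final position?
(3, -1, 0)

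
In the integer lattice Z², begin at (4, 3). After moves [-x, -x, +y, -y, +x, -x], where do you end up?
(2, 3)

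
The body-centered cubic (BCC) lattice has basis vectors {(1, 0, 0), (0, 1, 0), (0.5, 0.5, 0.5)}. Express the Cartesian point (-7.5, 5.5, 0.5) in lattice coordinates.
-8b₁ + 5b₂ + b₃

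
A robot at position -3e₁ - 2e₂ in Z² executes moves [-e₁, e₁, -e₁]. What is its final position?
(-4, -2)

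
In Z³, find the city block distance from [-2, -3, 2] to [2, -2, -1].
8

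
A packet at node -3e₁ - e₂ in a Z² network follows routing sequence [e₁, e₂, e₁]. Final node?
(-1, 0)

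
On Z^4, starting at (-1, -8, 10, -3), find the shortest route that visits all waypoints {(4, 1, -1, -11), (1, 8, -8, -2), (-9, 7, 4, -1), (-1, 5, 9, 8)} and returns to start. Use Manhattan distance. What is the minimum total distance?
132
(one optimal route: (-1, -8, 10, -3) → (4, 1, -1, -11) → (1, 8, -8, -2) → (-9, 7, 4, -1) → (-1, 5, 9, 8) → (-1, -8, 10, -3))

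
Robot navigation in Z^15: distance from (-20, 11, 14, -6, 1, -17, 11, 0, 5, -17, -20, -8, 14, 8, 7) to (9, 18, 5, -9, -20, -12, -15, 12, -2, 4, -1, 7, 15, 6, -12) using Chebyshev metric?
29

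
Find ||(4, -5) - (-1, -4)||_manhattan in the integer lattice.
6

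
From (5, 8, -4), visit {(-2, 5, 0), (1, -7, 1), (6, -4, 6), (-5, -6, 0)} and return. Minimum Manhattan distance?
72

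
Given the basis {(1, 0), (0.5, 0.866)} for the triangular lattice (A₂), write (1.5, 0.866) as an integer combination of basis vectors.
b₁ + b₂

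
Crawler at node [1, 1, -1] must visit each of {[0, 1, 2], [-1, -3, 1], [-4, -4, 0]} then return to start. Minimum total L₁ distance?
26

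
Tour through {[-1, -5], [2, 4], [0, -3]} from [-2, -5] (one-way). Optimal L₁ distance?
13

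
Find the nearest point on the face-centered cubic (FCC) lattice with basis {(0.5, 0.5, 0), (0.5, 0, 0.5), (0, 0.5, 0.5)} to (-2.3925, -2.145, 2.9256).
(-2.5, -2.5, 3)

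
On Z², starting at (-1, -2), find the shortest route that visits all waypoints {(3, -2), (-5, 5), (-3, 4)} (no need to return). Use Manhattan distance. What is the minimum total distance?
19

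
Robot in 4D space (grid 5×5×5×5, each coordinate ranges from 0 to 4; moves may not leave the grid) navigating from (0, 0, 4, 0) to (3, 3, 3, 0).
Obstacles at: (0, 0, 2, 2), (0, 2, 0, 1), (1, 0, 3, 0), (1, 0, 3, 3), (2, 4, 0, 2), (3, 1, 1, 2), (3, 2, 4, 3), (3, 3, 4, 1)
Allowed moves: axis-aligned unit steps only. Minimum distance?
7
(one shortest path: (0, 0, 4, 0) → (1, 0, 4, 0) → (2, 0, 4, 0) → (3, 0, 4, 0) → (3, 1, 4, 0) → (3, 2, 4, 0) → (3, 3, 4, 0) → (3, 3, 3, 0))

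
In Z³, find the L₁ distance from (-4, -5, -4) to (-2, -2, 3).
12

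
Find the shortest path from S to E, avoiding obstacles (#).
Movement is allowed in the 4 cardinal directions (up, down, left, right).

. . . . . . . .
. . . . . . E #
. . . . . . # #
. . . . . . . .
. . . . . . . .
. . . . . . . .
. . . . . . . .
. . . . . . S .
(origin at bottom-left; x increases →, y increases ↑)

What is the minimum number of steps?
8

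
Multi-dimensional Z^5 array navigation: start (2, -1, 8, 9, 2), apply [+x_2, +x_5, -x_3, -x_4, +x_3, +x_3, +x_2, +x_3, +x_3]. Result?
(2, 1, 11, 8, 3)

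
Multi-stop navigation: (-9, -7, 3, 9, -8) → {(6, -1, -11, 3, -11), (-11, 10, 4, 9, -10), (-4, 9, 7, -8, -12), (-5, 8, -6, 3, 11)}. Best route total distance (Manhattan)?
148
(one optimal route: (-9, -7, 3, 9, -8) → (-11, 10, 4, 9, -10) → (-4, 9, 7, -8, -12) → (-5, 8, -6, 3, 11) → (6, -1, -11, 3, -11))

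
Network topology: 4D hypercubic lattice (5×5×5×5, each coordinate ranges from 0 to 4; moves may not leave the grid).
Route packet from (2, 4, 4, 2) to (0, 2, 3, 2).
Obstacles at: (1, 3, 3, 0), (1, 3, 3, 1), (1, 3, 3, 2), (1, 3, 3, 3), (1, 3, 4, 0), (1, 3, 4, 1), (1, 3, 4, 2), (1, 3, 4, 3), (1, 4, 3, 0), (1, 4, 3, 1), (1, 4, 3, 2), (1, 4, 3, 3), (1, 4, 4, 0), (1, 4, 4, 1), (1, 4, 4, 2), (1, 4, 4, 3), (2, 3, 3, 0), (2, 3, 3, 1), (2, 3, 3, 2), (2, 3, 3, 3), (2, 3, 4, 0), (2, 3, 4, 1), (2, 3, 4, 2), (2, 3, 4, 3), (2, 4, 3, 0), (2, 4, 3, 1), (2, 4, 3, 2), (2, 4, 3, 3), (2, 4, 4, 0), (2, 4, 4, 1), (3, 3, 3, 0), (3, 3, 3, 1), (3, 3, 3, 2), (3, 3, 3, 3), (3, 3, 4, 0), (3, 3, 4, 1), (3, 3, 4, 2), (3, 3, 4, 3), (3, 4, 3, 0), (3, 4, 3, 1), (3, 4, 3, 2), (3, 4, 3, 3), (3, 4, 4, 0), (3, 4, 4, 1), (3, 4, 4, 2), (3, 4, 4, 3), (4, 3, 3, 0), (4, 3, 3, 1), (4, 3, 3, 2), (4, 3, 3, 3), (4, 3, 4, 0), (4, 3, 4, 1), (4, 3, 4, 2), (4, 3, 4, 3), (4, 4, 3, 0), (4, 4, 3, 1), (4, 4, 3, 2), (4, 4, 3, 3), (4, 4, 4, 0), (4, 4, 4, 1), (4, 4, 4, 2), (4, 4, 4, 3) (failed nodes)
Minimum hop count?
9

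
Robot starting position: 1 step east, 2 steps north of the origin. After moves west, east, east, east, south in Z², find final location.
(3, 1)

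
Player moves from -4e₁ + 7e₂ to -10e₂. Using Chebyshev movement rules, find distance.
17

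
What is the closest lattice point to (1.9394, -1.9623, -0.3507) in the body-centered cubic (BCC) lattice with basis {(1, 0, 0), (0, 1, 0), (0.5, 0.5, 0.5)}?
(2, -2, 0)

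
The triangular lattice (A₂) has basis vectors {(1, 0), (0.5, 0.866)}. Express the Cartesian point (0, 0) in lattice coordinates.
0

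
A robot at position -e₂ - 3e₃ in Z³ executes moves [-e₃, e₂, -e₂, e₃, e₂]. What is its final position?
(0, 0, -3)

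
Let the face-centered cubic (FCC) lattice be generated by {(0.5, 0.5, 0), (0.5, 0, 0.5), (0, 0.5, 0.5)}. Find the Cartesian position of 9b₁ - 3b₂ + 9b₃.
(3, 9, 3)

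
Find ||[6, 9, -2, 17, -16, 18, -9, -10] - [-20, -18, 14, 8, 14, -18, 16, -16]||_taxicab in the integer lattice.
175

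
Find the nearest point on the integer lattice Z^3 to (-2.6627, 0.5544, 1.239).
(-3, 1, 1)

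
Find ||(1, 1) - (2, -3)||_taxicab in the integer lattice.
5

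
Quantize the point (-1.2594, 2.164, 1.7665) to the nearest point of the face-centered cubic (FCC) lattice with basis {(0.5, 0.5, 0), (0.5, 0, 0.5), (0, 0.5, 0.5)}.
(-1, 2, 2)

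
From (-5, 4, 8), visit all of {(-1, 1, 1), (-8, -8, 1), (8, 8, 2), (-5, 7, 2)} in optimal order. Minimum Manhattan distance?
56
(one optimal route: (-5, 4, 8) → (-5, 7, 2) → (8, 8, 2) → (-1, 1, 1) → (-8, -8, 1))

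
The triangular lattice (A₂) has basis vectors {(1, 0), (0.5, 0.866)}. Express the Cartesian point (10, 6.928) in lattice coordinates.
6b₁ + 8b₂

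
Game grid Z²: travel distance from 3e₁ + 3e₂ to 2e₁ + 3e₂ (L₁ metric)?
1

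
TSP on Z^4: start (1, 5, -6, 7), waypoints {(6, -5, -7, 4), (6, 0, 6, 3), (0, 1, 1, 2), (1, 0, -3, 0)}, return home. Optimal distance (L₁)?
74
(one optimal route: (1, 5, -6, 7) → (6, -5, -7, 4) → (6, 0, 6, 3) → (0, 1, 1, 2) → (1, 0, -3, 0) → (1, 5, -6, 7))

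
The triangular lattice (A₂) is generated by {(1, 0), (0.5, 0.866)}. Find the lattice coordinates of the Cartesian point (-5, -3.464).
-3b₁ - 4b₂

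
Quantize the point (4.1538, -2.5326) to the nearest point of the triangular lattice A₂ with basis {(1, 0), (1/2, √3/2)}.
(4.5, -2.598)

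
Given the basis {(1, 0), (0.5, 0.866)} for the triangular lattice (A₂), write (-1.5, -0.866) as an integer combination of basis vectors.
-b₁ - b₂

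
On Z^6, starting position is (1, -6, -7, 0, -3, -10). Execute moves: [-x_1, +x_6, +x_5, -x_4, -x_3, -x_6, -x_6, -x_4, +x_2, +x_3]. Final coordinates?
(0, -5, -7, -2, -2, -11)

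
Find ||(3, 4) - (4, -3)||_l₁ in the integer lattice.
8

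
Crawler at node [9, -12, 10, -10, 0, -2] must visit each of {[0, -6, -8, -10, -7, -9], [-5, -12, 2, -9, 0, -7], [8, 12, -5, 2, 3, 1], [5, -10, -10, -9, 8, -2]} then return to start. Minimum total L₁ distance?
200
(one optimal route: (9, -12, 10, -10, 0, -2) → (-5, -12, 2, -9, 0, -7) → (0, -6, -8, -10, -7, -9) → (5, -10, -10, -9, 8, -2) → (8, 12, -5, 2, 3, 1) → (9, -12, 10, -10, 0, -2))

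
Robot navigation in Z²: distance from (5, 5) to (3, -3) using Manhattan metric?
10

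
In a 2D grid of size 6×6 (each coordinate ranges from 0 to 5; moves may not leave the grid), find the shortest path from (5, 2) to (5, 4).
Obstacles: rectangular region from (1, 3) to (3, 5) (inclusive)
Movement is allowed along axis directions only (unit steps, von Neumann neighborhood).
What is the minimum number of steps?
2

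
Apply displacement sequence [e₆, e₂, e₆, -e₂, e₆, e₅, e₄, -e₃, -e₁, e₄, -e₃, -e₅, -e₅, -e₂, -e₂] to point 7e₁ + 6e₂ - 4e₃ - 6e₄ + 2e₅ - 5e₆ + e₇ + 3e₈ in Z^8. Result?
(6, 4, -6, -4, 1, -2, 1, 3)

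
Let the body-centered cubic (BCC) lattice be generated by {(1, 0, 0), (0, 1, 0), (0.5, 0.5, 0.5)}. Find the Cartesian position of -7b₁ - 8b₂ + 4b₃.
(-5, -6, 2)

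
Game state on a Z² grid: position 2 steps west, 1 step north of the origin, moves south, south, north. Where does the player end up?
(-2, 0)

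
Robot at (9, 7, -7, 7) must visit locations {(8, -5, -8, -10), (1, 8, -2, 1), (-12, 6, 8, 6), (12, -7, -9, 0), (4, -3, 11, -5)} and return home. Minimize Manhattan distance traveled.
162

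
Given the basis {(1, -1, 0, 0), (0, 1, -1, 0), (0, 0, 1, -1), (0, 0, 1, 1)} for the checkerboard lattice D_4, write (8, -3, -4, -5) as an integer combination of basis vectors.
8b₁ + 5b₂ + 3b₃ - 2b₄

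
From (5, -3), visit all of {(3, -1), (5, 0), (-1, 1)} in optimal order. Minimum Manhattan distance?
12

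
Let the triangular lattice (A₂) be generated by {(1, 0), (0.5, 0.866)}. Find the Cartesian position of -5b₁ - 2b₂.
(-6, -1.732)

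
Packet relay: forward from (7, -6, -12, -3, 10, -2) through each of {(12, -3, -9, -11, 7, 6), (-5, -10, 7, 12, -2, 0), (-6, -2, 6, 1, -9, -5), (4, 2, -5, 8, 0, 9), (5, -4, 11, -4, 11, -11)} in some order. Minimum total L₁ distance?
206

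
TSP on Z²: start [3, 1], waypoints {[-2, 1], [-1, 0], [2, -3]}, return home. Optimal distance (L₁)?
18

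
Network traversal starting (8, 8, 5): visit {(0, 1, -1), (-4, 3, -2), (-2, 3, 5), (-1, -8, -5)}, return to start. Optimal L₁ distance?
76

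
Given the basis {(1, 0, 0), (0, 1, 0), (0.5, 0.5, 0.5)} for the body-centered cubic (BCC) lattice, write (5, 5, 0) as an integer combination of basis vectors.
5b₁ + 5b₂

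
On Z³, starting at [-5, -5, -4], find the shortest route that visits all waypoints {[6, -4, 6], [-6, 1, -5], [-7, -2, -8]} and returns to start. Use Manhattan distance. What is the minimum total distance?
66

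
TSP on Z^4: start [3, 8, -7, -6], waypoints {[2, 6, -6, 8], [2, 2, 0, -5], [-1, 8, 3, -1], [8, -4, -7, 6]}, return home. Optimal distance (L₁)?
102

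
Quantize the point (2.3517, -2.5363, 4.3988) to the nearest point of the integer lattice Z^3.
(2, -3, 4)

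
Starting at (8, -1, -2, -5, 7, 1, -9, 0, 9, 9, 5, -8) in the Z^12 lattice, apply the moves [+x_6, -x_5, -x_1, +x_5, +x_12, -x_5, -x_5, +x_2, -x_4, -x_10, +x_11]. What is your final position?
(7, 0, -2, -6, 5, 2, -9, 0, 9, 8, 6, -7)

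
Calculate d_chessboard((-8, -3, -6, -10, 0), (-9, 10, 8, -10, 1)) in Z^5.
14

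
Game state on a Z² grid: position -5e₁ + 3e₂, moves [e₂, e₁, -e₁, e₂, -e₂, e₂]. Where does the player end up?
(-5, 5)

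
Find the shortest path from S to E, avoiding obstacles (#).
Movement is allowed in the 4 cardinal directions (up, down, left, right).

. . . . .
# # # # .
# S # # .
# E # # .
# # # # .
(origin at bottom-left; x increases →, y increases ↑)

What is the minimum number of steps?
1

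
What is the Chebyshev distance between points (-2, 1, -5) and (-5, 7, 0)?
6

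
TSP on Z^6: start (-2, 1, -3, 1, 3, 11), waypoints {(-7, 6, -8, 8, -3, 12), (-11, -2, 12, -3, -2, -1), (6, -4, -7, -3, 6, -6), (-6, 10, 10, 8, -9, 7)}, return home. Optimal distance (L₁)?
200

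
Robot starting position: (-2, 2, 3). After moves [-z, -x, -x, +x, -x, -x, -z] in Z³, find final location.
(-5, 2, 1)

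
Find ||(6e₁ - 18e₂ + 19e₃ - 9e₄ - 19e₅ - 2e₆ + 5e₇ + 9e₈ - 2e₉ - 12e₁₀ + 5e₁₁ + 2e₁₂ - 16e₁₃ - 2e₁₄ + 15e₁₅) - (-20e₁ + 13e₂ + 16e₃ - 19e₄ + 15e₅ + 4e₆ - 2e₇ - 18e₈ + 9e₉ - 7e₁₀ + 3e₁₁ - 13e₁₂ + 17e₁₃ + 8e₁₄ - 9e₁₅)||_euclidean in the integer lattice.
76.5245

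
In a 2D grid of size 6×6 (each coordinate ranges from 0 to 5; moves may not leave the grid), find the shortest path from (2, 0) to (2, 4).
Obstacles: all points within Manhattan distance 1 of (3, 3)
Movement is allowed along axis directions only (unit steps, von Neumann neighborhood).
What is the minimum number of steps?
6
(one shortest path: (2, 0) → (1, 0) → (1, 1) → (1, 2) → (1, 3) → (1, 4) → (2, 4))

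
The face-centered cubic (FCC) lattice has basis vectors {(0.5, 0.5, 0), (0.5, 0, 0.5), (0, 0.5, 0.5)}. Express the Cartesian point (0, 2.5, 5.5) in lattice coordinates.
-3b₁ + 3b₂ + 8b₃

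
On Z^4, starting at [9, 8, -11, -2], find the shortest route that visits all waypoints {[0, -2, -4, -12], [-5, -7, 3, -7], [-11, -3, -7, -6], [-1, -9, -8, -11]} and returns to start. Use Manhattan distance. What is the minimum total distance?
130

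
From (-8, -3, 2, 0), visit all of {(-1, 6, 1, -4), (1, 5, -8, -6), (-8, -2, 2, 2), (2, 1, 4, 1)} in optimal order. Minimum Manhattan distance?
49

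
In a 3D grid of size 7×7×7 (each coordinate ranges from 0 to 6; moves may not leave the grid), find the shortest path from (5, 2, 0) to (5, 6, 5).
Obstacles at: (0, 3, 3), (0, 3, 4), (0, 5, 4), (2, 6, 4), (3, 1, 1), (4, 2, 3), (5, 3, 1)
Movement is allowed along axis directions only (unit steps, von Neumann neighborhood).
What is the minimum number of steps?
9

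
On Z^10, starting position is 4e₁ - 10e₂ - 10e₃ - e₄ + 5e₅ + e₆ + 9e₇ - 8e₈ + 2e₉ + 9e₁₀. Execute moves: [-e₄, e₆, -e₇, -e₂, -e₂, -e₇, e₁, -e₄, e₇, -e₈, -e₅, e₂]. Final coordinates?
(5, -11, -10, -3, 4, 2, 8, -9, 2, 9)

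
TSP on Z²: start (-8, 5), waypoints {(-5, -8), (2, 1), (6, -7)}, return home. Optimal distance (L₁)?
54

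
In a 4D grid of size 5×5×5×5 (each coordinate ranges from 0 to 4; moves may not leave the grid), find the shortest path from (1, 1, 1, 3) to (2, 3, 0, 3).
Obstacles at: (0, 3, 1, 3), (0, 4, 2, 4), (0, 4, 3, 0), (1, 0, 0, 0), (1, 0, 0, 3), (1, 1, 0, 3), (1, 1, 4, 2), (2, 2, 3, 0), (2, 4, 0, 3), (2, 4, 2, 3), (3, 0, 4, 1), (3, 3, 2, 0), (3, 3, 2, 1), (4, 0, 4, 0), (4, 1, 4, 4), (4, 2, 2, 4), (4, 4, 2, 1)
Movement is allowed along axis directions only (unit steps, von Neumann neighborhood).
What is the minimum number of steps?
4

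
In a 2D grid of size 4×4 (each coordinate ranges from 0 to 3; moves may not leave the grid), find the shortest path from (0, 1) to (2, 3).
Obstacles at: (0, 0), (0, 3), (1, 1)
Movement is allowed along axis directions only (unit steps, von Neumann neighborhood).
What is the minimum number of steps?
4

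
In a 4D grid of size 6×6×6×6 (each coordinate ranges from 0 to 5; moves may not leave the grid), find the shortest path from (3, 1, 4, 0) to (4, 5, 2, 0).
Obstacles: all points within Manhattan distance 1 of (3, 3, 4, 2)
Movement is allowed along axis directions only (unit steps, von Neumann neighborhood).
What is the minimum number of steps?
7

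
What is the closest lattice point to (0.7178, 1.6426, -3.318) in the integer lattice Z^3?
(1, 2, -3)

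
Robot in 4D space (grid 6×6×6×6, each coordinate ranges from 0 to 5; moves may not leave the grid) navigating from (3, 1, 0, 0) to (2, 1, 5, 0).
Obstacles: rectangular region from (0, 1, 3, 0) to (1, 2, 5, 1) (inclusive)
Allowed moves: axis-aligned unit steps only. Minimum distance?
6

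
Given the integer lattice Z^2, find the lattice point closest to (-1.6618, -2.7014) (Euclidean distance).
(-2, -3)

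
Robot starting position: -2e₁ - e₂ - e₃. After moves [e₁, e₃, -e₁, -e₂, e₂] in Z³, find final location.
(-2, -1, 0)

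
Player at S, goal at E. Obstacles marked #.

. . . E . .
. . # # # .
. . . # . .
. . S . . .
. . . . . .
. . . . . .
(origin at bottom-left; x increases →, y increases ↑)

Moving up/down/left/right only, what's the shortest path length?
6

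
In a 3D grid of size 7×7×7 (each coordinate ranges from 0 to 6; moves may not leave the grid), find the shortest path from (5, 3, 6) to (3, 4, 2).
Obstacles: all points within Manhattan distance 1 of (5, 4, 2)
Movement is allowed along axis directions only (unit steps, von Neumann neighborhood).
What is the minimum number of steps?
7
(one shortest path: (5, 3, 6) → (4, 3, 6) → (3, 3, 6) → (3, 4, 6) → (3, 4, 5) → (3, 4, 4) → (3, 4, 3) → (3, 4, 2))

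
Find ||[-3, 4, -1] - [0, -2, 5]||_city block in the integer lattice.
15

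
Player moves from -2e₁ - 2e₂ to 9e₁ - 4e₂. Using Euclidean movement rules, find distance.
11.1803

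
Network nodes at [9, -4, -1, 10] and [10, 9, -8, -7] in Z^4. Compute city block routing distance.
38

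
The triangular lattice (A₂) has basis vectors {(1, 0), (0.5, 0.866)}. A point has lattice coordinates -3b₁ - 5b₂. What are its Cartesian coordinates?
(-5.5, -4.33)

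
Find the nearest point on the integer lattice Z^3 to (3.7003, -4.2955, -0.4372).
(4, -4, 0)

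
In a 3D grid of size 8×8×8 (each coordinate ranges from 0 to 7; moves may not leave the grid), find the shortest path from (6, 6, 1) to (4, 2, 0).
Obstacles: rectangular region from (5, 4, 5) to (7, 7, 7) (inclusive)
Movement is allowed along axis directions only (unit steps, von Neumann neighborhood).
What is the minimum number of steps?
7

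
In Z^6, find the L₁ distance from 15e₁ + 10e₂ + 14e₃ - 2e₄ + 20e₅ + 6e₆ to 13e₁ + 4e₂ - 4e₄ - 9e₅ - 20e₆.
79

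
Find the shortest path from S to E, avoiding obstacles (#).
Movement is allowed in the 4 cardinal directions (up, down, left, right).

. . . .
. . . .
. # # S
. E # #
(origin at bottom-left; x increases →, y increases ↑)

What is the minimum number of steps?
7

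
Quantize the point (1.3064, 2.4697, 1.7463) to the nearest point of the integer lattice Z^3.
(1, 2, 2)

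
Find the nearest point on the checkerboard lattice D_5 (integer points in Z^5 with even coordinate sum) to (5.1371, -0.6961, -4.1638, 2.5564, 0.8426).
(5, -1, -4, 3, 1)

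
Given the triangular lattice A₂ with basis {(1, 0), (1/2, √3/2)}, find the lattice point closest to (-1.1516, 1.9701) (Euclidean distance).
(-1, 1.732)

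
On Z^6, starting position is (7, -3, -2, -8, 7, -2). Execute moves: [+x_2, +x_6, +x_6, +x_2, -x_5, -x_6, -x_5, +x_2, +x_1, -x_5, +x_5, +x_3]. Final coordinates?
(8, 0, -1, -8, 5, -1)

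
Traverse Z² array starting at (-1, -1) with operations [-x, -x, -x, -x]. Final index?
(-5, -1)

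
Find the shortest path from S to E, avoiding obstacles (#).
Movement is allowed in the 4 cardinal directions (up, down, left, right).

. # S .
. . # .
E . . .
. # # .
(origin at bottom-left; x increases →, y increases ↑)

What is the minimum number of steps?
6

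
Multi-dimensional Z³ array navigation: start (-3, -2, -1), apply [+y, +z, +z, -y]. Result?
(-3, -2, 1)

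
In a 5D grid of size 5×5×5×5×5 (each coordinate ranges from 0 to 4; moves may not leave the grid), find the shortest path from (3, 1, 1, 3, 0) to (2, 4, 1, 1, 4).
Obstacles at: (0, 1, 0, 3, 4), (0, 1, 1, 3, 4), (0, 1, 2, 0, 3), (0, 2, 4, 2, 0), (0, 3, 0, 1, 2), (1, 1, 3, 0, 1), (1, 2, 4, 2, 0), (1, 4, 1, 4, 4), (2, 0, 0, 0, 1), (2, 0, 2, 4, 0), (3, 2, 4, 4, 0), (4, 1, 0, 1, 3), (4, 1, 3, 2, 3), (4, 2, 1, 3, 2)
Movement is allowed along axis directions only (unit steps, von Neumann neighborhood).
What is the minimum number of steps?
10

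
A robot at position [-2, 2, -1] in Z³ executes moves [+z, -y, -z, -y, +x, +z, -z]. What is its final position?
(-1, 0, -1)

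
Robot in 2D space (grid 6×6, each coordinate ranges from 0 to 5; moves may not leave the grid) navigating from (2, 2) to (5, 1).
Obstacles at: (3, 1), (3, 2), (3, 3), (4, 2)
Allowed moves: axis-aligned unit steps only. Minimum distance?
6
(one shortest path: (2, 2) → (2, 1) → (2, 0) → (3, 0) → (4, 0) → (5, 0) → (5, 1))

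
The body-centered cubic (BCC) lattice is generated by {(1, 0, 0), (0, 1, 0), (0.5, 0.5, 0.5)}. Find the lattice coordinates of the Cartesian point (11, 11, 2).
9b₁ + 9b₂ + 4b₃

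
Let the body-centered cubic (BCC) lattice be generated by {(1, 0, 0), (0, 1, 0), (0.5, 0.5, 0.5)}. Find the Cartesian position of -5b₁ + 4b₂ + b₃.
(-4.5, 4.5, 0.5)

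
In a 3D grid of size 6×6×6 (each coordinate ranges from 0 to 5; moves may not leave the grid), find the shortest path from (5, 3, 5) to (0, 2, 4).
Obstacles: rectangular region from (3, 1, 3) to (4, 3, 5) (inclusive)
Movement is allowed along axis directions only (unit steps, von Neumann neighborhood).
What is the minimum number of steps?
9
(one shortest path: (5, 3, 5) → (5, 4, 5) → (4, 4, 5) → (3, 4, 5) → (2, 4, 5) → (1, 4, 5) → (0, 4, 5) → (0, 3, 5) → (0, 2, 5) → (0, 2, 4))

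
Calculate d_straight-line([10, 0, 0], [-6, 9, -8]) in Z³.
20.025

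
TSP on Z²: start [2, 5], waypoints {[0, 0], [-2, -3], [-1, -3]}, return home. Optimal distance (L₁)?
24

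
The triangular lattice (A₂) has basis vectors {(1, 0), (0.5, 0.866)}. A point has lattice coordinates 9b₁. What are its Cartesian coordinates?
(9, 0)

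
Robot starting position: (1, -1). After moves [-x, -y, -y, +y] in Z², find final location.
(0, -2)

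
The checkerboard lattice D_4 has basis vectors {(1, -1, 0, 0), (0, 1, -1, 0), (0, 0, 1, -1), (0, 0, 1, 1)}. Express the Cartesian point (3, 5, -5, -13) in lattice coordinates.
3b₁ + 8b₂ + 8b₃ - 5b₄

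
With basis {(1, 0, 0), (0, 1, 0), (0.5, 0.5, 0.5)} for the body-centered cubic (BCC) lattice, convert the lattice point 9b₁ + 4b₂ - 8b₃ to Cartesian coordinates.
(5, 0, -4)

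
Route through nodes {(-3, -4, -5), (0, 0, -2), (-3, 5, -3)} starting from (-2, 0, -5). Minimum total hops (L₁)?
24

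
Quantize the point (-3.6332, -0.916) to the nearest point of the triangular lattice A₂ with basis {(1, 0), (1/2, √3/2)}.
(-3.5, -0.866)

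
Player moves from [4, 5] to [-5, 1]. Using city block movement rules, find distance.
13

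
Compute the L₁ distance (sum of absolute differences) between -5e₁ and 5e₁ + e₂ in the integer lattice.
11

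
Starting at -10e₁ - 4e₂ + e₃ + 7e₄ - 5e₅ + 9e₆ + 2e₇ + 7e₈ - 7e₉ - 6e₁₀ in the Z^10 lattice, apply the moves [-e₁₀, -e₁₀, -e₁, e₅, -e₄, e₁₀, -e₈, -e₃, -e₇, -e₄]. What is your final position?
(-11, -4, 0, 5, -4, 9, 1, 6, -7, -7)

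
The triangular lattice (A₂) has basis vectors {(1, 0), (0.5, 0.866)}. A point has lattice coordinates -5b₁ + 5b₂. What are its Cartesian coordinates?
(-2.5, 4.33)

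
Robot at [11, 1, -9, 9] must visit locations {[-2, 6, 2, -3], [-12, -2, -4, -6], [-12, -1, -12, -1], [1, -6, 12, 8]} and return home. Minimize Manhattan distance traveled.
154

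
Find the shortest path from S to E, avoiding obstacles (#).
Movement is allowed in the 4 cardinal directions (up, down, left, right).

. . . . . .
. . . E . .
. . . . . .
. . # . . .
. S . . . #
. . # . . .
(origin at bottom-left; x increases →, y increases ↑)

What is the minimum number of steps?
5
(one shortest path: (1, 1) → (2, 1) → (3, 1) → (3, 2) → (3, 3) → (3, 4))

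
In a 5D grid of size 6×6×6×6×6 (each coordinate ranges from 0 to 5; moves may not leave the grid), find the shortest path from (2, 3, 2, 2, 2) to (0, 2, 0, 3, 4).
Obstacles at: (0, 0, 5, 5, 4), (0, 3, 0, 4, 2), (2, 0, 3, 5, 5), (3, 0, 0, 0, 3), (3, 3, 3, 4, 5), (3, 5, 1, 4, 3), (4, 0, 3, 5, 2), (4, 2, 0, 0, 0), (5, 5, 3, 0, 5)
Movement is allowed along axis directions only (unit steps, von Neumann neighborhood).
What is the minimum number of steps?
8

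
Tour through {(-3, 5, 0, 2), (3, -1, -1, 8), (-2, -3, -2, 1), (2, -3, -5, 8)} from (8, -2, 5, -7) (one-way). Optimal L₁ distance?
60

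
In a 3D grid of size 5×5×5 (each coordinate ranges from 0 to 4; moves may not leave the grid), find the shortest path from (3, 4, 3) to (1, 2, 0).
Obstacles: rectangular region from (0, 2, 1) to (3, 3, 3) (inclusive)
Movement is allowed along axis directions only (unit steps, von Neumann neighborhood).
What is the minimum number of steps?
7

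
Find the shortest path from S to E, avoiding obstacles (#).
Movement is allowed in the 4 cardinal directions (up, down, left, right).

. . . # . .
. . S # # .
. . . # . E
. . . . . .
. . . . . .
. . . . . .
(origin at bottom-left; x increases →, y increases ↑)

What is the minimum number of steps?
6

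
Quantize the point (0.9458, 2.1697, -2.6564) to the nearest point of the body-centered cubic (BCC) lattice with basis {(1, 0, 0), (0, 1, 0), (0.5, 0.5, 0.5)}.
(1, 2, -3)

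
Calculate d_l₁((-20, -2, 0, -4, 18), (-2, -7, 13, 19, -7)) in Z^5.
84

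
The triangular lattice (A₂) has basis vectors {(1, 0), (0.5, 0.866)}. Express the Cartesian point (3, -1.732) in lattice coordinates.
4b₁ - 2b₂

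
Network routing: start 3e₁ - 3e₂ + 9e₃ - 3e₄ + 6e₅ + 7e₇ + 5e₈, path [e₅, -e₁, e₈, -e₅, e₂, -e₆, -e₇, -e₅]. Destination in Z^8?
(2, -2, 9, -3, 5, -1, 6, 6)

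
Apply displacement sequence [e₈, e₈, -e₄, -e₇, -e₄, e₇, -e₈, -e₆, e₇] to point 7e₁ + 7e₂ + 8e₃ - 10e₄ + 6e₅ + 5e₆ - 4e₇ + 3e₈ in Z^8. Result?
(7, 7, 8, -12, 6, 4, -3, 4)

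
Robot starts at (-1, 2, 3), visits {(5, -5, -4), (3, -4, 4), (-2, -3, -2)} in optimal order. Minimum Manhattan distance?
33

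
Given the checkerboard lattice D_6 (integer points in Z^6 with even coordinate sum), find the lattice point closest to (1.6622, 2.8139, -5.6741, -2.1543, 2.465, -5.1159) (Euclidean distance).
(2, 3, -6, -2, 2, -5)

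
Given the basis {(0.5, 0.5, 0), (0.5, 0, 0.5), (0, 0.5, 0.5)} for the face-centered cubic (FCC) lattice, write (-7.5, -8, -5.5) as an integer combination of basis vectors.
-10b₁ - 5b₂ - 6b₃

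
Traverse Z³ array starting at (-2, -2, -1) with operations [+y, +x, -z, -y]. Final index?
(-1, -2, -2)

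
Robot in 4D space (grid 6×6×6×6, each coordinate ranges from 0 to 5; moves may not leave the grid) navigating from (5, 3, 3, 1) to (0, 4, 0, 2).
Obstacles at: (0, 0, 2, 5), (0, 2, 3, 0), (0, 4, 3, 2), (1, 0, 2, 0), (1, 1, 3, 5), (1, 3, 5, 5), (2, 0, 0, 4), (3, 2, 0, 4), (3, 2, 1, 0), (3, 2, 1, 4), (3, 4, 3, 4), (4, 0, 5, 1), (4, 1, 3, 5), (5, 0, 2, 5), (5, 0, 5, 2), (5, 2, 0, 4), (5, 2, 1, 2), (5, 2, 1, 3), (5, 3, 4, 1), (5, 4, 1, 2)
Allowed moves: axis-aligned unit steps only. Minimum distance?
10
(one shortest path: (5, 3, 3, 1) → (4, 3, 3, 1) → (3, 3, 3, 1) → (2, 3, 3, 1) → (1, 3, 3, 1) → (0, 3, 3, 1) → (0, 4, 3, 1) → (0, 4, 2, 1) → (0, 4, 1, 1) → (0, 4, 0, 1) → (0, 4, 0, 2))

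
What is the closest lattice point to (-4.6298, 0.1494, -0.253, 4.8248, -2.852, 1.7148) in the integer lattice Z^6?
(-5, 0, 0, 5, -3, 2)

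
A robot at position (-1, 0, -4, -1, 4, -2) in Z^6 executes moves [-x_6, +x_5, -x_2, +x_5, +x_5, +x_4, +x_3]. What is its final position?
(-1, -1, -3, 0, 7, -3)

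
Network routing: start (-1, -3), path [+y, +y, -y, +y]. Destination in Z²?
(-1, -1)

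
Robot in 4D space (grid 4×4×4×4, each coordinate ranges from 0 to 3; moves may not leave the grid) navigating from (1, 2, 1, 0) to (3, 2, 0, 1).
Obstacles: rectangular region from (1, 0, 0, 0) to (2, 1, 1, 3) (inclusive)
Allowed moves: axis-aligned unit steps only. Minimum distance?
4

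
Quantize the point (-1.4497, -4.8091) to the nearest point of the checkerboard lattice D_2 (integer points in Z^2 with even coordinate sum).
(-1, -5)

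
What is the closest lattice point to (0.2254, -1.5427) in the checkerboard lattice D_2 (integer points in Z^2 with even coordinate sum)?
(0, -2)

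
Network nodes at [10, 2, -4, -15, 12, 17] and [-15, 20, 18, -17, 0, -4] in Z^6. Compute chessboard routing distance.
25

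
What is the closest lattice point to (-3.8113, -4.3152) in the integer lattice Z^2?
(-4, -4)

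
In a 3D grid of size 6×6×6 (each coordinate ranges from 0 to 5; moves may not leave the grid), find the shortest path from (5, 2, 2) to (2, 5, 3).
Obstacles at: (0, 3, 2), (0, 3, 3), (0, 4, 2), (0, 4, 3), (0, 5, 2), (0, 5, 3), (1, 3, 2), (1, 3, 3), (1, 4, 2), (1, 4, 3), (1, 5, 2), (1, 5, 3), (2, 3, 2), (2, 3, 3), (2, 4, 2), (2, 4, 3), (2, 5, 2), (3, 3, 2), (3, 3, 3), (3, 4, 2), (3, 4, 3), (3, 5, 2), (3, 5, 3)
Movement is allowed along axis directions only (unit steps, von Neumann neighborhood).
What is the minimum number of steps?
9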